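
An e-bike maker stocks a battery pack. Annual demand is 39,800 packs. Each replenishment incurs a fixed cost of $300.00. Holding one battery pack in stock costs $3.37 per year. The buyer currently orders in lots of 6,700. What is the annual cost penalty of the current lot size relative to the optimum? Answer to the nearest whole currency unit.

Extra cost ≈ $4,101 per year

EOQ = √(2DS/H) = √(2 × 39,800 × 300 / 3.37) ≈ 2661.96.
Cost at Q* = (D/Q*)S + (Q*/2)H = √(2DSH) ≈ $8,970.82.
Cost at Q = 6,700: (39,800/6,700)×300 + (6,700/2)×3.37 = $1,782.09 + $11,289.50 = $13,071.59.
Excess = $13,071.59 − $8,970.82 = $4,100.77.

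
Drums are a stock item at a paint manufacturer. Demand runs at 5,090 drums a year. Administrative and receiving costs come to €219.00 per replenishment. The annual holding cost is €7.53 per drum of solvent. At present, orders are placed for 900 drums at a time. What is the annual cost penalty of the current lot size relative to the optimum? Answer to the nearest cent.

EOQ = √(2DS/H) = √(2 × 5,090 × 219 / 7.53) ≈ 544.12.
Cost at Q* = (D/Q*)S + (Q*/2)H = √(2DSH) ≈ €4,097.26.
Cost at Q = 900: (5,090/900)×219 + (900/2)×7.53 = €1,238.57 + €3,388.50 = €4,627.07.
Excess = €4,627.07 − €4,097.26 = €529.81.

Extra cost ≈ €529.81 per year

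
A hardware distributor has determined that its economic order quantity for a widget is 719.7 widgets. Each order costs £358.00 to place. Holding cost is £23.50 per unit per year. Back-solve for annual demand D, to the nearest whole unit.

The basic EOQ model gives Q* = √(2DS/H); rearrange for the unknown.
From Q* = √(2DS/H): D = Q*²H / (2S) = 719.7² × 23.5 / (2 × 358) = 17000.349.

D ≈ 17,000 widgets per year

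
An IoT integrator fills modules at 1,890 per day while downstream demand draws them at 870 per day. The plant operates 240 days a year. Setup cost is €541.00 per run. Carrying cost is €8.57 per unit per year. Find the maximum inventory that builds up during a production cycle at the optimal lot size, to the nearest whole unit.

I_max ≈ 3,772 modules

Annual demand D = 870 × 240 = 208,800.
Production build-up factor (1 − d/p) = 1 − 870/1,890 = 0.5397.
Q* = √(2DS / (H(1 − d/p))) = √(2 × 208,800 × 541 / (8.57 × 0.5397)).
= √(225,921,600 / 4.6251) ≈ 6989.068.
Maximum inventory = Q*(1 − d/p) = 6989.068 × 0.5397 ≈ 3771.878.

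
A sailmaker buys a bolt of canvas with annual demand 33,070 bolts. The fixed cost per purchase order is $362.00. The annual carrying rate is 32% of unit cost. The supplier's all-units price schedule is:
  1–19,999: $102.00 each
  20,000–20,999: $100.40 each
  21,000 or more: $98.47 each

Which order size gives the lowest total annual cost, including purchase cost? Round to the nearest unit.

Q* ≈ 856 bolts

Holding cost per unit per year at price C is H = 0.32·C.
Candidates are each tier's EOQ (if it falls in that tier) and each price-break quantity.
EOQ at $102.00 = 856.5 (feasible in tier 1): TC = 33,070×$102.00 + (33,070/856.5)×362 + (856.5/2)×0.32×$102.00 = $3,401,095.13.
EOQ at $100.40 = 863.3 < 20000, so use break Q=20000: TC = 33,070×$100.40 + (33,070/20000.0)×362 + (20000.0/2)×0.32×$100.40 = $3,642,106.57.
EOQ at $98.47 = 871.7 < 21000, so use break Q=21000: TC = 33,070×$98.47 + (33,070/21000.0)×362 + (21000.0/2)×0.32×$98.47 = $3,587,832.16.
Lowest total cost is $3,401,095.13 at Q = 856.5.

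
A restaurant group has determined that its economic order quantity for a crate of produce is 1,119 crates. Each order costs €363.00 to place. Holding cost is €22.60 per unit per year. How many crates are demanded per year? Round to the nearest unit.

D ≈ 38,979 crates per year

Invert the EOQ relation Q*² = 2DS/H.
From Q* = √(2DS/H): D = Q*²H / (2S) = 1,119² × 22.6 / (2 × 363) = 38979.117.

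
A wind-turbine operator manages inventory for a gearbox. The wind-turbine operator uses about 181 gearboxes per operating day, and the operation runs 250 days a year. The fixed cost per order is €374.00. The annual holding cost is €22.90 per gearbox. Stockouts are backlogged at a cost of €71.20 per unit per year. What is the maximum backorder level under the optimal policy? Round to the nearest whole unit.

S* ≈ 340 gearboxes

Annual demand D = 181 × 250 = 45,250.
With planned backorders, Q* = √(2DS/H) · √((H+B)/B).
√(2DS/H) = √(2 × 45,250 × 374 / 22.9) = 1215.745.
√((H+B)/B) = √((22.9+71.2)/71.2) = 1.1496.
Q* ≈ 1397.646.
S* = Q* · H/(H+B) = 1397.646 × 22.9/94.1 ≈ 340.128.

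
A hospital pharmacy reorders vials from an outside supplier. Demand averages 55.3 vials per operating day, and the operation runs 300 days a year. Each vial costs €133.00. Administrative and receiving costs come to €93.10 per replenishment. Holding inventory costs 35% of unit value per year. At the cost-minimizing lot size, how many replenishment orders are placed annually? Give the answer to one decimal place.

N ≈ 64.4 orders per year

Annual demand D = 55.3 × 300 = 16,590.
Holding cost H = 0.35 × €133.00 = €46.5500 per unit per year.
Q* = √(2DS/H) = √(2 × 16,590 × 93.1 / 46.55) ≈ 257.60.
Orders per year = D / Q* = 16,590 / 257.60 ≈ 64.401.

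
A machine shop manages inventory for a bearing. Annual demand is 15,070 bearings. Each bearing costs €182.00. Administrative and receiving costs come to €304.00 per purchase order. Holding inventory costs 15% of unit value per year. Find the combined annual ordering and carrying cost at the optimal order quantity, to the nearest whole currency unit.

TC* ≈ €15,816

Holding cost H = 0.15 × €182.00 = €27.3000 per unit per year.
Q* = √(2DS/H) = √(2 × 15,070 × 304 / 27.3) ≈ 579.33.
At Q*, ordering cost (D/Q*)S equals holding cost (Q*/2)H, each = √(DSH/2).
Minimum total = √(2DSH) = √(2 × 15,070 × 304 × 27.3) ≈ 15815.748.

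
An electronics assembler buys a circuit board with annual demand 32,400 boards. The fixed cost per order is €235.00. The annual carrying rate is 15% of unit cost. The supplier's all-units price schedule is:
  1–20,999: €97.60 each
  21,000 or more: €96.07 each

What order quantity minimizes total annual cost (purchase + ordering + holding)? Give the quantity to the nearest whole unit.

Holding cost per unit per year at price C is H = 0.15·C.
For each price level, check whether its EOQ is feasible; otherwise the best quantity at that price is the breakpoint.
EOQ at €97.60 = 1019.9 (feasible in tier 1): TC = 32,400×€97.60 + (32,400/1019.9)×235 + (1019.9/2)×0.15×€97.60 = €3,177,171.11.
EOQ at €96.07 = 1028.0 < 21000, so use break Q=21000: TC = 32,400×€96.07 + (32,400/21000.0)×235 + (21000.0/2)×0.15×€96.07 = €3,264,340.82.
Lowest total cost is €3,177,171.11 at Q = 1019.9.

Q* ≈ 1,020 boards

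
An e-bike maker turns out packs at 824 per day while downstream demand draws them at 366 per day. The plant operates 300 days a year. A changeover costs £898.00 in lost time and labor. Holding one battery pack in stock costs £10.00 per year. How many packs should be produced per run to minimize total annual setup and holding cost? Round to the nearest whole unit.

Annual demand D = 366 × 300 = 109,800.
Production build-up factor (1 − d/p) = 1 − 366/824 = 0.5558.
Q* = √(2DS / (H(1 − d/p))) = √(2 × 109,800 × 898 / (10 × 0.5558)).
= √(197,200,800 / 5.5583) ≈ 5956.418.

Q* ≈ 5,956 packs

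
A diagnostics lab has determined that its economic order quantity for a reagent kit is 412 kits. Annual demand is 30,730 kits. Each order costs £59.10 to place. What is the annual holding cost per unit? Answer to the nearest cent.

H ≈ £21.40

The basic EOQ model gives Q* = √(2DS/H); rearrange for the unknown.
From Q* = √(2DS/H): H = 2DS / Q*² = 2 × 30,730 × 59.1 / 412² = 21.3986.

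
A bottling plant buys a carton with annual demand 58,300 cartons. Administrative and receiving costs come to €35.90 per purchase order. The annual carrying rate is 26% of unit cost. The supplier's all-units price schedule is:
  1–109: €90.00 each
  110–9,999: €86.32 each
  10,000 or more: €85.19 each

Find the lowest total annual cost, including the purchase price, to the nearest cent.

Holding cost per unit per year at price C is H = 0.26·C.
Evaluate total cost at each tier's feasible EOQ or, if the EOQ is below the tier, at the tier's minimum quantity.
Tier 1 (€90.00): EOQ = 422.9 exceeds tier's upper bound 109, so this tier is dominated.
EOQ at €86.32 = 431.9 (feasible in tier 2): TC = 58,300×€86.32 + (58,300/431.9)×35.9 + (431.9/2)×0.26×€86.32 = €5,042,148.57.
EOQ at €85.19 = 434.7 < 10000, so use break Q=10000: TC = 58,300×€85.19 + (58,300/10000.0)×35.9 + (10000.0/2)×0.26×€85.19 = €5,077,533.30.
Lowest total cost among the candidates is at Q = 431.9.

TC* ≈ €5,042,148.57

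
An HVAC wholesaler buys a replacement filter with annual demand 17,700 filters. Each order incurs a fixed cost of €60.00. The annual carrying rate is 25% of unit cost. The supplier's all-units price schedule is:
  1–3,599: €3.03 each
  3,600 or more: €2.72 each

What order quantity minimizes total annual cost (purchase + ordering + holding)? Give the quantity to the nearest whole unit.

Q* ≈ 3,600 filters

Holding cost per unit per year at price C is H = 0.25·C.
For each price level, check whether its EOQ is feasible; otherwise the best quantity at that price is the breakpoint.
EOQ at €3.03 = 1674.5 (feasible in tier 1): TC = 17,700×€3.03 + (17,700/1674.5)×60 + (1674.5/2)×0.25×€3.03 = €54,899.44.
EOQ at €2.72 = 1767.4 < 3600, so use break Q=3600: TC = 17,700×€2.72 + (17,700/3600.0)×60 + (3600.0/2)×0.25×€2.72 = €49,663.00.
Lowest total cost is €49,663.00 at Q = 3600.0.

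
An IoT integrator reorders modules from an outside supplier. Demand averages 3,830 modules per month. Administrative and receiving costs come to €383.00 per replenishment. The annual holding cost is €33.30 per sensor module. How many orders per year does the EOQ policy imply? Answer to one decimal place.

N ≈ 44.7 orders per year

Annual demand D = 3,830 × 12 = 45,960.
Q* = √(2DS/H) = √(2 × 45,960 × 383 / 33.3) ≈ 1028.21.
Orders per year = D / Q* = 45,960 / 1028.21 ≈ 44.699.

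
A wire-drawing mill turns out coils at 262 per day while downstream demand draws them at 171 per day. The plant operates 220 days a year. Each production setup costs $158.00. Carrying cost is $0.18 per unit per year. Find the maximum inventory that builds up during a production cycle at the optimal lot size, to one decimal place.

Annual demand D = 171 × 220 = 37,620.
Production build-up factor (1 − d/p) = 1 − 171/262 = 0.3473.
Q* = √(2DS / (H(1 − d/p))) = √(2 × 37,620 × 158 / (0.18 × 0.3473)).
= √(11,887,920 / 0.0625) ≈ 13789.440.
Maximum inventory = Q*(1 − d/p) = 13789.440 × 0.3473 ≈ 4789.462.

I_max ≈ 4,789.5 coils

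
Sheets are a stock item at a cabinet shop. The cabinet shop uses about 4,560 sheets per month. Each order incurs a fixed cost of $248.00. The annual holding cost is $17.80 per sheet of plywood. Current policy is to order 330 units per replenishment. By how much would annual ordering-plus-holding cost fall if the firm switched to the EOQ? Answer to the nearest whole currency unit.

Extra cost ≈ $22,080 per year

Annual demand D = 4,560 × 12 = 54,720.
EOQ = √(2DS/H) = √(2 × 54,720 × 248 / 17.8) ≈ 1234.82.
Cost at Q* = (D/Q*)S + (Q*/2)H = √(2DSH) ≈ $21,979.81.
Cost at Q = 330: (54,720/330)×248 + (330/2)×17.8 = $41,122.91 + $2,937.00 = $44,059.91.
Excess = $44,059.91 − $21,979.81 = $22,080.10.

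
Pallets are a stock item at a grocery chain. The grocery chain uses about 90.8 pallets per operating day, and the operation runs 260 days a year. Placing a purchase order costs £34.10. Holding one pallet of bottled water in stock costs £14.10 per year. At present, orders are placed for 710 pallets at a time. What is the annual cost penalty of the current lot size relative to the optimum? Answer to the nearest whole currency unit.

Annual demand D = 90.8 × 260 = 23,608.
EOQ = √(2DS/H) = √(2 × 23,608 × 34.1 / 14.1) ≈ 337.92.
Cost at Q* = (D/Q*)S + (Q*/2)H = √(2DSH) ≈ £4,764.65.
Cost at Q = 710: (23,608/710)×34.1 + (710/2)×14.1 = £1,133.85 + £5,005.50 = £6,139.35.
Excess = £6,139.35 − £4,764.65 = £1,374.70.

Extra cost ≈ £1,375 per year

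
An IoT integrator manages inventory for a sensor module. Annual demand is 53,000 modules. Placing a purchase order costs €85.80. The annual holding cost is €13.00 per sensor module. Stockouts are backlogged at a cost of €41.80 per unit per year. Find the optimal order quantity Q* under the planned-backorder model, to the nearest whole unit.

Q* ≈ 958 modules

With planned backorders, Q* = √(2DS/H) · √((H+B)/B).
√(2DS/H) = √(2 × 53,000 × 85.8 / 13) = 836.421.
√((H+B)/B) = √((13+41.8)/41.8) = 1.1450.
Q* ≈ 957.695.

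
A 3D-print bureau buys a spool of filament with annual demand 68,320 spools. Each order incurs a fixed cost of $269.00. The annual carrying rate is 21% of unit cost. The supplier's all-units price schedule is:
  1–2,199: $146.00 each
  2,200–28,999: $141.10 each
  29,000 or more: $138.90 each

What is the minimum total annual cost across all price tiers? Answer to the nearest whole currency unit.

Holding cost per unit per year at price C is H = 0.21·C.
Candidates are each tier's EOQ (if it falls in that tier) and each price-break quantity.
EOQ at $146.00 = 1094.9 (feasible in tier 1): TC = 68,320×$146.00 + (68,320/1094.9)×269 + (1094.9/2)×0.21×$146.00 = $10,008,289.98.
EOQ at $141.10 = 1113.8 < 2200, so use break Q=2200: TC = 68,320×$141.10 + (68,320/2200.0)×269 + (2200.0/2)×0.21×$141.10 = $9,680,899.77.
EOQ at $138.90 = 1122.5 < 29000, so use break Q=29000: TC = 68,320×$138.90 + (68,320/29000.0)×269 + (29000.0/2)×0.21×$138.90 = $9,913,232.23.
Lowest total cost among the candidates is at Q = 2200.0.

TC* ≈ $9,680,900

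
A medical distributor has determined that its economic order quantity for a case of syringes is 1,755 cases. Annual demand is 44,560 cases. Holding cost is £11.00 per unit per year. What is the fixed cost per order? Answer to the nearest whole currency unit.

Squaring Q* = √(2DS/H) gives Q*² = 2DS/H.
From Q* = √(2DS/H): S = Q*²H / (2D) = 1,755² × 11 / (2 × 44,560) = 380.1647.

S ≈ £380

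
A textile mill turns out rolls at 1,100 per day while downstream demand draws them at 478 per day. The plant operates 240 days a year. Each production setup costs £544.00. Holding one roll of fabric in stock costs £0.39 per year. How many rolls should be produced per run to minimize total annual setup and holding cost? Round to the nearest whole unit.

Q* ≈ 23,790 rolls

Annual demand D = 478 × 240 = 114,720.
Production build-up factor (1 − d/p) = 1 − 478/1,100 = 0.5655.
Q* = √(2DS / (H(1 − d/p))) = √(2 × 114,720 × 544 / (0.39 × 0.5655)).
= √(124,815,360 / 0.2205) ≈ 23790.461.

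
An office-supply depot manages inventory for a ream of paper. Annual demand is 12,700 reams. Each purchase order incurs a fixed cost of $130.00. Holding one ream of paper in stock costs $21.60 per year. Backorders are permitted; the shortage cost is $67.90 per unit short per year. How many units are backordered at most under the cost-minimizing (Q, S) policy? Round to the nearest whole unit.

S* ≈ 108 reams

With planned backorders, Q* = √(2DS/H) · √((H+B)/B).
√(2DS/H) = √(2 × 12,700 × 130 / 21.6) = 390.986.
√((H+B)/B) = √((21.6+67.9)/67.9) = 1.1481.
Q* ≈ 448.888.
S* = Q* · H/(H+B) = 448.888 × 21.6/89.5 ≈ 108.335.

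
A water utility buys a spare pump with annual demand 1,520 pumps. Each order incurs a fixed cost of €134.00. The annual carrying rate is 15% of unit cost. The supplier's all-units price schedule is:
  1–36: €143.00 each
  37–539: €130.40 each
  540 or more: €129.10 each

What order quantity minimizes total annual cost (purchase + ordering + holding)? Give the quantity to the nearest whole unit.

Holding cost per unit per year at price C is H = 0.15·C.
For each price level, check whether its EOQ is feasible; otherwise the best quantity at that price is the breakpoint.
Tier 1 (€143.00): EOQ = 137.8 exceeds tier's upper bound 36, so this tier is dominated.
EOQ at €130.40 = 144.3 (feasible in tier 2): TC = 1,520×€130.40 + (1,520/144.3)×134 + (144.3/2)×0.15×€130.40 = €201,030.76.
EOQ at €129.10 = 145.0 < 540, so use break Q=540: TC = 1,520×€129.10 + (1,520/540.0)×134 + (540.0/2)×0.15×€129.10 = €201,837.74.
Lowest total cost is €201,030.76 at Q = 144.3.

Q* ≈ 144 pumps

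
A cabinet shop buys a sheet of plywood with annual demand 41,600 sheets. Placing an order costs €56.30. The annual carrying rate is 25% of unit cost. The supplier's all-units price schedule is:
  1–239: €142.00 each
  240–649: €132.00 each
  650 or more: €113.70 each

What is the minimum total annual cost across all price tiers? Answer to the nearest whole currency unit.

Holding cost per unit per year at price C is H = 0.25·C.
For each price level, check whether its EOQ is feasible; otherwise the best quantity at that price is the breakpoint.
Tier 1 (€142.00): EOQ = 363.2 exceeds tier's upper bound 239, so this tier is dominated.
EOQ at €132.00 = 376.8 (feasible in tier 2): TC = 41,600×€132.00 + (41,600/376.8)×56.3 + (376.8/2)×0.25×€132.00 = €5,503,632.91.
EOQ at €113.70 = 405.9 < 650, so use break Q=650: TC = 41,600×€113.70 + (41,600/650.0)×56.3 + (650.0/2)×0.25×€113.70 = €4,742,761.33.
Lowest total cost among the candidates is at Q = 650.0.

TC* ≈ €4,742,761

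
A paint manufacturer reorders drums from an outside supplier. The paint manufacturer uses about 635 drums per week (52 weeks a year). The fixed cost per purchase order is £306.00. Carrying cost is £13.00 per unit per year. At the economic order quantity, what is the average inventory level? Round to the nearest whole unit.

Annual demand D = 635 × 52 = 33,020.
The optimal lot size = √(2DS/H) = √(2 × 33,020 × 306 / 13) ≈ 1246.79.
Average inventory = Q*/2 ≈ 1246.79 / 2 = 623.394.

Average inventory ≈ 623 drums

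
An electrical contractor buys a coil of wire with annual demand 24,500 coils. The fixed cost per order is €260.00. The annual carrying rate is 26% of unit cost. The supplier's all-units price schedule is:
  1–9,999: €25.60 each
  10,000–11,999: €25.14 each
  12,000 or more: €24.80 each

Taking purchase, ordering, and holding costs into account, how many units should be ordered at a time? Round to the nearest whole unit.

Holding cost per unit per year at price C is H = 0.26·C.
Evaluate total cost at each tier's feasible EOQ or, if the EOQ is below the tier, at the tier's minimum quantity.
EOQ at €25.60 = 1383.5 (feasible in tier 1): TC = 24,500×€25.60 + (24,500/1383.5)×260 + (1383.5/2)×0.26×€25.60 = €636,408.55.
EOQ at €25.14 = 1396.1 < 10000, so use break Q=10000: TC = 24,500×€25.14 + (24,500/10000.0)×260 + (10000.0/2)×0.26×€25.14 = €649,249.00.
EOQ at €24.80 = 1405.6 < 12000, so use break Q=12000: TC = 24,500×€24.80 + (24,500/12000.0)×260 + (12000.0/2)×0.26×€24.80 = €646,818.83.
Lowest total cost is €636,408.55 at Q = 1383.5.

Q* ≈ 1,383 coils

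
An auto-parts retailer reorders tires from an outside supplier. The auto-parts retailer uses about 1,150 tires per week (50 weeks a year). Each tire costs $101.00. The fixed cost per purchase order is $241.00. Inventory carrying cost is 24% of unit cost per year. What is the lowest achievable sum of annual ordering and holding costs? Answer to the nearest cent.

TC* ≈ $25,919.33

Annual demand D = 1,150 × 50 = 57,500.
Holding cost H = 0.24 × $101.00 = $24.2400 per unit per year.
Q* = √(2DS/H) = √(2 × 57,500 × 241 / 24.24) ≈ 1069.28.
At the optimum the two cost components are equal, so total cost = 2·(Q*/2)H = Q*·H.
Minimum total = √(2DSH) = √(2 × 57,500 × 241 × 24.24) ≈ 25919.329.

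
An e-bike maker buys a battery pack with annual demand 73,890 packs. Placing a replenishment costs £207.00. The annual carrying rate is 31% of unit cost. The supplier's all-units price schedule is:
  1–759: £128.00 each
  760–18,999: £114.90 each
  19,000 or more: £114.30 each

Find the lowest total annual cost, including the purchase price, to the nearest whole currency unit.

TC* ≈ £8,522,970

Holding cost per unit per year at price C is H = 0.31·C.
Candidates are each tier's EOQ (if it falls in that tier) and each price-break quantity.
Tier 1 (£128.00): EOQ = 878.0 exceeds tier's upper bound 759, so this tier is dominated.
EOQ at £114.90 = 926.7 (feasible in tier 2): TC = 73,890×£114.90 + (73,890/926.7)×207 + (926.7/2)×0.31×£114.90 = £8,522,970.11.
EOQ at £114.30 = 929.2 < 19000, so use break Q=19000: TC = 73,890×£114.30 + (73,890/19000.0)×207 + (19000.0/2)×0.31×£114.30 = £8,783,045.51.
Lowest total cost among the candidates is at Q = 926.7.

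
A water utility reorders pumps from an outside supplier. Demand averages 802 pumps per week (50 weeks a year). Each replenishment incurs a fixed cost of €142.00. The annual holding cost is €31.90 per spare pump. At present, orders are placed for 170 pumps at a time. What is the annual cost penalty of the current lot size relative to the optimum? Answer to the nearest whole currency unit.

Extra cost ≈ €17,147 per year

Annual demand D = 802 × 50 = 40,100.
EOQ = √(2DS/H) = √(2 × 40,100 × 142 / 31.9) ≈ 597.50.
Cost at Q* = (D/Q*)S + (Q*/2)H = √(2DSH) ≈ €19,060.17.
Cost at Q = 170: (40,100/170)×142 + (170/2)×31.9 = €33,495.29 + €2,711.50 = €36,206.79.
Excess = €36,206.79 − €19,060.17 = €17,146.63.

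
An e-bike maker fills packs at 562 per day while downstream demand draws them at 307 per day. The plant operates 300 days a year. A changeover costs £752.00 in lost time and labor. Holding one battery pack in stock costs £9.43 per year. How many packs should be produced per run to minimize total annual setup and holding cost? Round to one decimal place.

Annual demand D = 307 × 300 = 92,100.
Production build-up factor (1 − d/p) = 1 − 307/562 = 0.4537.
Q* = √(2DS / (H(1 − d/p))) = √(2 × 92,100 × 752 / (9.43 × 0.4537)).
= √(138,518,400 / 4.2787) ≈ 5689.786.

Q* ≈ 5,689.8 packs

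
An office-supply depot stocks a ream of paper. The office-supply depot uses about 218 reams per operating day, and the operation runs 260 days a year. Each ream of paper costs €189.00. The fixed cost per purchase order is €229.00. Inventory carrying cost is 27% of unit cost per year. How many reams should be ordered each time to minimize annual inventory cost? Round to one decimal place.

Annual demand D = 218 × 260 = 56,680.
Holding cost H = 0.27 × €189.00 = €51.0300 per unit per year.
EOQ = √(2DS / H) = √(2 × 56,680 × 229 / 51.03).
= √(25,959,440 / 51.03) = √508,709.3866 ≈ 713.239.

Q* ≈ 713.2 reams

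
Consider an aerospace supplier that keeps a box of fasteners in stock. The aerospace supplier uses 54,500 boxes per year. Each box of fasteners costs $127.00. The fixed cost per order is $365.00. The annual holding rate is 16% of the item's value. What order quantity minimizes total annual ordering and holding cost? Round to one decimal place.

Q* ≈ 1,399.3 boxes

Holding cost H = 0.16 × $127.00 = $20.3200 per unit per year.
EOQ = √(2DS / H) = √(2 × 54,500 × 365 / 20.32).
= √(39,785,000 / 20.32) = √1,957,923.2283 ≈ 1399.258.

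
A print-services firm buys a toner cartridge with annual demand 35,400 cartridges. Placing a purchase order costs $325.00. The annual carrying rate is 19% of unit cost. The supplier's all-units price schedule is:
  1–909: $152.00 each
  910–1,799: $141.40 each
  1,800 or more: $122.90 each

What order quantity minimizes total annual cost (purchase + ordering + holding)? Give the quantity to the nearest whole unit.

Q* ≈ 1,800 cartridges

Holding cost per unit per year at price C is H = 0.19·C.
Evaluate total cost at each tier's feasible EOQ or, if the EOQ is below the tier, at the tier's minimum quantity.
EOQ at $152.00 = 892.6 (feasible in tier 1): TC = 35,400×$152.00 + (35,400/892.6)×325 + (892.6/2)×0.19×$152.00 = $5,406,578.46.
EOQ at $141.40 = 925.5 (feasible in tier 2): TC = 35,400×$141.40 + (35,400/925.5)×325 + (925.5/2)×0.19×$141.40 = $5,030,423.36.
EOQ at $122.90 = 992.7 < 1800, so use break Q=1800: TC = 35,400×$122.90 + (35,400/1800.0)×325 + (1800.0/2)×0.19×$122.90 = $4,378,067.57.
Lowest total cost is $4,378,067.57 at Q = 1800.0.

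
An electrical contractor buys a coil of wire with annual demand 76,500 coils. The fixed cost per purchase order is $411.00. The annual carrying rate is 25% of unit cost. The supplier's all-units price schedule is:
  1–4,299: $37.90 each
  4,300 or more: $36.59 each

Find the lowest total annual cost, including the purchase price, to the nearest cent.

TC* ≈ $2,826,114.10

Holding cost per unit per year at price C is H = 0.25·C.
For each price level, check whether its EOQ is feasible; otherwise the best quantity at that price is the breakpoint.
EOQ at $37.90 = 2576.2 (feasible in tier 1): TC = 76,500×$37.90 + (76,500/2576.2)×411 + (2576.2/2)×0.25×$37.90 = $2,923,759.35.
EOQ at $36.59 = 2621.9 < 4300, so use break Q=4300: TC = 76,500×$36.59 + (76,500/4300.0)×411 + (4300.0/2)×0.25×$36.59 = $2,826,114.10.
Lowest total cost among the candidates is at Q = 4300.0.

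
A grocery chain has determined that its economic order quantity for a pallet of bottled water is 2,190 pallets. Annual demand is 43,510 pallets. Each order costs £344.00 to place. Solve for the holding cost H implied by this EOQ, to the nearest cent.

Invert the EOQ relation Q*² = 2DS/H.
From Q* = √(2DS/H): H = 2DS / Q*² = 2 × 43,510 × 344 / 2,190² = 6.2415.

H ≈ £6.24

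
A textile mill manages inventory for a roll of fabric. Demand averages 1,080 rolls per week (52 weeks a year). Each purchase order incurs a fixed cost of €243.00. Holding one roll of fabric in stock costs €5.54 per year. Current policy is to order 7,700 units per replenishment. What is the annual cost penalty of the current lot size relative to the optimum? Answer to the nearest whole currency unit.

Annual demand D = 1,080 × 52 = 56,160.
EOQ = √(2DS/H) = √(2 × 56,160 × 243 / 5.54) ≈ 2219.61.
Cost at Q* = (D/Q*)S + (Q*/2)H = √(2DSH) ≈ €12,296.64.
Cost at Q = 7,700: (56,160/7,700)×243 + (7,700/2)×5.54 = €1,772.32 + €21,329.00 = €23,101.32.
Excess = €23,101.32 − €12,296.64 = €10,804.68.

Extra cost ≈ €10,805 per year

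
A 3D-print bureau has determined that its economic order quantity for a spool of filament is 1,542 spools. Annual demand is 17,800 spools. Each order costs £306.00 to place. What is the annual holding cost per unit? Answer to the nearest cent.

H ≈ £4.58

The basic EOQ model gives Q* = √(2DS/H); rearrange for the unknown.
From Q* = √(2DS/H): H = 2DS / Q*² = 2 × 17,800 × 306 / 1,542² = 4.5814.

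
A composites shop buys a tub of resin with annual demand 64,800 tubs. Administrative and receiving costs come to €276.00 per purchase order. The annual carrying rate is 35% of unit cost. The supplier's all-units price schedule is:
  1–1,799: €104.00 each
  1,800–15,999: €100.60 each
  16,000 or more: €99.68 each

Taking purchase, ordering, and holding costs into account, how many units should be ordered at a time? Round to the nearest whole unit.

Q* ≈ 1,800 tubs

Holding cost per unit per year at price C is H = 0.35·C.
Candidates are each tier's EOQ (if it falls in that tier) and each price-break quantity.
EOQ at €104.00 = 991.3 (feasible in tier 1): TC = 64,800×€104.00 + (64,800/991.3)×276 + (991.3/2)×0.35×€104.00 = €6,775,283.42.
EOQ at €100.60 = 1007.9 < 1800, so use break Q=1800: TC = 64,800×€100.60 + (64,800/1800.0)×276 + (1800.0/2)×0.35×€100.60 = €6,560,505.00.
EOQ at €99.68 = 1012.6 < 16000, so use break Q=16000: TC = 64,800×€99.68 + (64,800/16000.0)×276 + (16000.0/2)×0.35×€99.68 = €6,739,485.80.
Lowest total cost is €6,560,505.00 at Q = 1800.0.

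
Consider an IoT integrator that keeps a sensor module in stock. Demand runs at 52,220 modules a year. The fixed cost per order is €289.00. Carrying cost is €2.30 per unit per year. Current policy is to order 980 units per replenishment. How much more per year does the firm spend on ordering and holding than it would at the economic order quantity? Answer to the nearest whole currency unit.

Extra cost ≈ €8,195 per year

EOQ = √(2DS/H) = √(2 × 52,220 × 289 / 2.3) ≈ 3622.58.
Cost at Q* = (D/Q*)S + (Q*/2)H = √(2DSH) ≈ €8,331.94.
Cost at Q = 980: (52,220/980)×289 + (980/2)×2.3 = €15,399.57 + €1,127.00 = €16,526.57.
Excess = €16,526.57 − €8,331.94 = €8,194.63.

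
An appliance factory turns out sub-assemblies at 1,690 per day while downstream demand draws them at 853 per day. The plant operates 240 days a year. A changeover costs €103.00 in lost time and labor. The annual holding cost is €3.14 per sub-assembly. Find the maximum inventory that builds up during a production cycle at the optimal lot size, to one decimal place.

I_max ≈ 2,579.1 sub-assemblies

Annual demand D = 853 × 240 = 204,720.
Production build-up factor (1 − d/p) = 1 − 853/1,690 = 0.4953.
Q* = √(2DS / (H(1 − d/p))) = √(2 × 204,720 × 103 / (3.14 × 0.4953)).
= √(42,172,320 / 1.5551) ≈ 5207.503.
Maximum inventory = Q*(1 − d/p) = 5207.503 × 0.4953 ≈ 2579.101.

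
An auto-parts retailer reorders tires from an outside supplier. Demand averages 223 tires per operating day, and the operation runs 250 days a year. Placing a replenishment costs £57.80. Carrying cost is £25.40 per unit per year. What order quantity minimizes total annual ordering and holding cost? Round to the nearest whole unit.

Q* ≈ 504 tires

Annual demand D = 223 × 250 = 55,750.
EOQ = √(2DS / H) = √(2 × 55,750 × 57.8 / 25.4).
= √(6,444,700 / 25.4) = √253,728.3465 ≈ 503.715.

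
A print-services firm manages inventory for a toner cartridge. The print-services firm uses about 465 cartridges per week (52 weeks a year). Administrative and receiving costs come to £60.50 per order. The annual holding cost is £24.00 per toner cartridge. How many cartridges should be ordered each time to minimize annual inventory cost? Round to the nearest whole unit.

Annual demand D = 465 × 52 = 24,180.
EOQ = √(2DS / H) = √(2 × 24,180 × 60.5 / 24).
= √(2,925,780 / 24) = √121,907.5 ≈ 349.153.

Q* ≈ 349 cartridges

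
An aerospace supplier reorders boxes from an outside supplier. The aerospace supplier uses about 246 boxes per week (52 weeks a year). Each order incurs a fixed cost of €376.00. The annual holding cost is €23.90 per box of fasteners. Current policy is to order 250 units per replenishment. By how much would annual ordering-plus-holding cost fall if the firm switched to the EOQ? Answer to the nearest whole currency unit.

Extra cost ≈ €7,064 per year

Annual demand D = 246 × 52 = 12,792.
EOQ = √(2DS/H) = √(2 × 12,792 × 376 / 23.9) ≈ 634.42.
Cost at Q* = (D/Q*)S + (Q*/2)H = √(2DSH) ≈ €15,162.72.
Cost at Q = 250: (12,792/250)×376 + (250/2)×23.9 = €19,239.17 + €2,987.50 = €22,226.67.
Excess = €22,226.67 − €15,162.72 = €7,063.95.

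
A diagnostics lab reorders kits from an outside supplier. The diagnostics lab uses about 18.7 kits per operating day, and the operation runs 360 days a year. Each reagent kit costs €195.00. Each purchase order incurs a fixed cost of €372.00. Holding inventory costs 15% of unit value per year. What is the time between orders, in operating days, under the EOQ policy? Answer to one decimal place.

Annual demand D = 18.7 × 360 = 6,732.
Holding cost H = 0.15 × €195.00 = €29.2500 per unit per year.
Q* = √(2DS/H) = √(2 × 6,732 × 372 / 29.25) ≈ 413.80.
Cycle time = Q*/D × 360 = 413.80 / 6,732 × 360 ≈ 22.129 days.

T ≈ 22.1 days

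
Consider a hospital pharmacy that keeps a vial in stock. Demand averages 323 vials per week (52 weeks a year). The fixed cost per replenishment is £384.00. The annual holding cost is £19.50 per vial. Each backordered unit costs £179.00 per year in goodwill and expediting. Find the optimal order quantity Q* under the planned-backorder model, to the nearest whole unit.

Annual demand D = 323 × 52 = 16,796.
With planned backorders, Q* = √(2DS/H) · √((H+B)/B).
√(2DS/H) = √(2 × 16,796 × 384 / 19.5) = 813.329.
√((H+B)/B) = √((19.5+179)/179) = 1.0531.
Q* ≈ 856.485.

Q* ≈ 856 vials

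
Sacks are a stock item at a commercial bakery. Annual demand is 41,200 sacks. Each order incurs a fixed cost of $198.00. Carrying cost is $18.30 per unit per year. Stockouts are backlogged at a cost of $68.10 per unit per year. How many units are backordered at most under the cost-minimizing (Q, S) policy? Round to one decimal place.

With planned backorders, Q* = √(2DS/H) · √((H+B)/B).
√(2DS/H) = √(2 × 41,200 × 198 / 18.3) = 944.214.
√((H+B)/B) = √((18.3+68.1)/68.1) = 1.1264.
Q* ≈ 1063.540.
S* = Q* · H/(H+B) = 1063.540 × 18.3/86.4 ≈ 225.264.

S* ≈ 225.3 sacks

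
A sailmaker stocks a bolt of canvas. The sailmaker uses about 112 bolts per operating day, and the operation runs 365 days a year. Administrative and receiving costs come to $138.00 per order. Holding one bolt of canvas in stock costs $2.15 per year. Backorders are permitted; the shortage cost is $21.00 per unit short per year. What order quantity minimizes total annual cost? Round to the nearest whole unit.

Annual demand D = 112 × 365 = 40,880.
With planned backorders, Q* = √(2DS/H) · √((H+B)/B).
√(2DS/H) = √(2 × 40,880 × 138 / 2.15) = 2290.819.
√((H+B)/B) = √((2.15+21)/21) = 1.0499.
Q* ≈ 2405.230.

Q* ≈ 2,405 bolts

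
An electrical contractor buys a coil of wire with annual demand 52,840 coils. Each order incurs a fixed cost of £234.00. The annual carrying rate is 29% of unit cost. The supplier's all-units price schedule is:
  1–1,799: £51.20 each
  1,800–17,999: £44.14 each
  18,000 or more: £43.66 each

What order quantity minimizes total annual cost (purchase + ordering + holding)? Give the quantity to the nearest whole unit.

Q* ≈ 1,800 coils

Holding cost per unit per year at price C is H = 0.29·C.
Candidates are each tier's EOQ (if it falls in that tier) and each price-break quantity.
EOQ at £51.20 = 1290.5 (feasible in tier 1): TC = 52,840×£51.20 + (52,840/1290.5)×234 + (1290.5/2)×0.29×£51.20 = £2,724,569.89.
EOQ at £44.14 = 1389.9 < 1800, so use break Q=1800: TC = 52,840×£44.14 + (52,840/1800.0)×234 + (1800.0/2)×0.29×£44.14 = £2,350,747.34.
EOQ at £43.66 = 1397.5 < 18000, so use break Q=18000: TC = 52,840×£43.66 + (52,840/18000.0)×234 + (18000.0/2)×0.29×£43.66 = £2,421,633.92.
Lowest total cost is £2,350,747.34 at Q = 1800.0.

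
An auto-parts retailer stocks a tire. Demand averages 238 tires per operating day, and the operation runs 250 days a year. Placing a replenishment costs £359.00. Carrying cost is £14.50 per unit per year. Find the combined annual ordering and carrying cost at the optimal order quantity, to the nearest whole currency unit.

TC* ≈ £24,889

Annual demand D = 238 × 250 = 59,500.
The optimal lot size = √(2DS/H) = √(2 × 59,500 × 359 / 14.5) ≈ 1716.47.
At Q*, ordering cost (D/Q*)S equals holding cost (Q*/2)H, each = √(DSH/2).
Minimum total = √(2DSH) = √(2 × 59,500 × 359 × 14.5) ≈ 24888.843.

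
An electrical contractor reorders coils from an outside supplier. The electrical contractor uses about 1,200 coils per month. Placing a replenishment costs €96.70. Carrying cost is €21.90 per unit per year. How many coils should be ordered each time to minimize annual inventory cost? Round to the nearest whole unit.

Annual demand D = 1,200 × 12 = 14,400.
EOQ = √(2DS / H) = √(2 × 14,400 × 96.7 / 21.9).
= √(2,784,960 / 21.9) = √127,167.1233 ≈ 356.605.

Q* ≈ 357 coils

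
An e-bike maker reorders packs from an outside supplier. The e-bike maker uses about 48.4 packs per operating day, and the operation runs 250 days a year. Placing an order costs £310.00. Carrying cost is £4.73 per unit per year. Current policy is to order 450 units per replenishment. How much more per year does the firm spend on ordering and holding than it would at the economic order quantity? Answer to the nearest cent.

Extra cost ≈ £3,442.92 per year

Annual demand D = 48.4 × 250 = 12,100.
EOQ = √(2DS/H) = √(2 × 12,100 × 310 / 4.73) ≈ 1259.38.
Cost at Q* = (D/Q*)S + (Q*/2)H = √(2DSH) ≈ £5,956.88.
Cost at Q = 450: (12,100/450)×310 + (450/2)×4.73 = £8,335.56 + £1,064.25 = £9,399.81.
Excess = £9,399.81 − £5,956.88 = £3,442.92.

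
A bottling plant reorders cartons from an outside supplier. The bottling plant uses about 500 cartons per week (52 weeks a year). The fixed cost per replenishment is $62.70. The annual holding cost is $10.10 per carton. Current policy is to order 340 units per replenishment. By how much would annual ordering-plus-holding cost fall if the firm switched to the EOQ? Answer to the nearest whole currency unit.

Extra cost ≈ $773 per year

Annual demand D = 500 × 52 = 26,000.
EOQ = √(2DS/H) = √(2 × 26,000 × 62.7 / 10.1) ≈ 568.17.
Cost at Q* = (D/Q*)S + (Q*/2)H = √(2DSH) ≈ $5,738.47.
Cost at Q = 340: (26,000/340)×62.7 + (340/2)×10.1 = $4,794.71 + $1,717.00 = $6,511.71.
Excess = $6,511.71 − $5,738.47 = $773.24.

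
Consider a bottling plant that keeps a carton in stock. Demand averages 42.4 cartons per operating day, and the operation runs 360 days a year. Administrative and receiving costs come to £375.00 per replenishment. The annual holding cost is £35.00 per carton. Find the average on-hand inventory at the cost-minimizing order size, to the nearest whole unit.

Annual demand D = 42.4 × 360 = 15,264.
EOQ = √(2DS/H) = √(2 × 15,264 × 375 / 35) ≈ 571.91.
Average inventory = Q*/2 ≈ 571.91 / 2 = 285.957.

Average inventory ≈ 286 cartons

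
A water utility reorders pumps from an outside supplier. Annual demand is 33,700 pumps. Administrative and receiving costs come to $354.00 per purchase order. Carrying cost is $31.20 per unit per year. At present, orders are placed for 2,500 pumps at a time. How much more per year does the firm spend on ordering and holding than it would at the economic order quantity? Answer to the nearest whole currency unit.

Extra cost ≈ $16,488 per year

EOQ = √(2DS/H) = √(2 × 33,700 × 354 / 31.2) ≈ 874.49.
Cost at Q* = (D/Q*)S + (Q*/2)H = √(2DSH) ≈ $27,284.05.
Cost at Q = 2,500: (33,700/2,500)×354 + (2,500/2)×31.2 = $4,771.92 + $39,000.00 = $43,771.92.
Excess = $43,771.92 − $27,284.05 = $16,487.87.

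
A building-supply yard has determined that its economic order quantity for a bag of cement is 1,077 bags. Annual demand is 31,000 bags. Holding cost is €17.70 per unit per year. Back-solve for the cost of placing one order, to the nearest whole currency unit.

The basic EOQ model gives Q* = √(2DS/H); rearrange for the unknown.
From Q* = √(2DS/H): S = Q*²H / (2D) = 1,077² × 17.7 / (2 × 31,000) = 331.1410.

S ≈ €331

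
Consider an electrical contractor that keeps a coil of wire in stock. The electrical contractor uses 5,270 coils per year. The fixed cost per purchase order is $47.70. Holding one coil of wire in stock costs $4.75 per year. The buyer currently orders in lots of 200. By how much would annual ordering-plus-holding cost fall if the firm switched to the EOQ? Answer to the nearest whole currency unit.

Extra cost ≈ $187 per year

EOQ = √(2DS/H) = √(2 × 5,270 × 47.7 / 4.75) ≈ 325.34.
Cost at Q* = (D/Q*)S + (Q*/2)H = √(2DSH) ≈ $1,545.35.
Cost at Q = 200: (5,270/200)×47.7 + (200/2)×4.75 = $1,256.90 + $475.00 = $1,731.90.
Excess = $1,731.90 − $1,545.35 = $186.55.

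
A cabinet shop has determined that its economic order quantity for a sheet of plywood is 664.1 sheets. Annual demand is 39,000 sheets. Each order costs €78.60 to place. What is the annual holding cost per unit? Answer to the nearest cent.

H ≈ €13.90

Invert the EOQ relation Q*² = 2DS/H.
From Q* = √(2DS/H): H = 2DS / Q*² = 2 × 39,000 × 78.6 / 664.1² = 13.9011.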